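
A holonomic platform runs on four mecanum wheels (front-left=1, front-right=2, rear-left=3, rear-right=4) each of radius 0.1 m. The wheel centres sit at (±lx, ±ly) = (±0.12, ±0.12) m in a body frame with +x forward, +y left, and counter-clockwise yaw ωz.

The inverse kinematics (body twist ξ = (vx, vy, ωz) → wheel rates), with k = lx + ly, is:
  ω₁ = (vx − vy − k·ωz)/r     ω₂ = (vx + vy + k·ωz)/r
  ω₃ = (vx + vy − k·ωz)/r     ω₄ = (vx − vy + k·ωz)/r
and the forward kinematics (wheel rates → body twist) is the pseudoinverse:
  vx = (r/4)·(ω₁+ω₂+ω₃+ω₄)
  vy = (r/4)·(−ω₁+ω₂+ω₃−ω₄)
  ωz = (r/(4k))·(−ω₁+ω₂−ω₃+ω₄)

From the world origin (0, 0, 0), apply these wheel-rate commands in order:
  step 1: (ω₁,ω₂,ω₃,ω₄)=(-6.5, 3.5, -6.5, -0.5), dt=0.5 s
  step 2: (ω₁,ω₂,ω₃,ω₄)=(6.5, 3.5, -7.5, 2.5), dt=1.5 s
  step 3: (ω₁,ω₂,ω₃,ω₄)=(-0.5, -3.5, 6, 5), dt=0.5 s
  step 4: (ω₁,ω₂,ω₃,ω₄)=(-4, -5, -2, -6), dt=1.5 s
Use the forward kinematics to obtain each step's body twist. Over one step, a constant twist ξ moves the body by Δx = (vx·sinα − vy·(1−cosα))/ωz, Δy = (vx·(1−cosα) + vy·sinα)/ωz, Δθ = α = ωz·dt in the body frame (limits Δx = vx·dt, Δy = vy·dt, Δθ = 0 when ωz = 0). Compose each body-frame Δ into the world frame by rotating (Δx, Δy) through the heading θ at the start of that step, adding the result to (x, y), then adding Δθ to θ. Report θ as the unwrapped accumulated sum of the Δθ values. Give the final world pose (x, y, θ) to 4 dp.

step 1: ξ=(vx,vy,ωz)=(-0.2500, 0.1000, 1.6667), dt=0.5 → body Δ=(-0.1307, -0.0047, 0.8333) → world pose (-0.1307, -0.0047, 0.8333)
step 2: ξ=(vx,vy,ωz)=(0.1250, -0.3250, 0.7292), dt=1.5 → body Δ=(0.3934, -0.3032, 1.0938) → world pose (0.3583, 0.0825, 1.9271)
step 3: ξ=(vx,vy,ωz)=(0.1750, -0.0500, -0.4167), dt=0.5 → body Δ=(0.0843, -0.0339, -0.2083) → world pose (0.3606, 0.1733, 1.7188)
step 4: ξ=(vx,vy,ωz)=(-0.4250, 0.0750, -0.5208), dt=1.5 → body Δ=(-0.5328, 0.3380, -0.7812) → world pose (0.1049, -0.4035, 0.9375)

(0.1049, -0.4035, 0.9375)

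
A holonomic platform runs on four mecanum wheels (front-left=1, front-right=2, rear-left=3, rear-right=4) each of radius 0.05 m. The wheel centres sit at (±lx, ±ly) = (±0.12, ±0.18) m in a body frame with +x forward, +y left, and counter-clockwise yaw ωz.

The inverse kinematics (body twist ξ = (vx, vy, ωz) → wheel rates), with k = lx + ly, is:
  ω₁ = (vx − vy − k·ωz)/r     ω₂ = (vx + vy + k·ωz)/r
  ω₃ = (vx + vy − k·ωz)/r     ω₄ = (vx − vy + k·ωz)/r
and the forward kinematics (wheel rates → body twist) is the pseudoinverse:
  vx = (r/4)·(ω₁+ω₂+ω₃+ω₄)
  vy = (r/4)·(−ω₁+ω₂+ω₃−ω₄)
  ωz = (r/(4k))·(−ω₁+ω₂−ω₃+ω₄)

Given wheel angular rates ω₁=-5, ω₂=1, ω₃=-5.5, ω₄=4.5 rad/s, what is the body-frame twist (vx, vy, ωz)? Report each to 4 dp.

(-0.0625, -0.0500, 0.6667)

k = lx + ly = 0.12 + 0.18 = 0.3000
ω₁+ω₂+ω₃+ω₄ = -5.0000  →  vx = (0.05/4)·-5.0000 = -0.0625
−ω₁+ω₂+ω₃−ω₄ = -4.0000  →  vy = (0.05/4)·-4.0000 = -0.0500
−ω₁+ω₂−ω₃+ω₄ = 16.0000  →  ωz = (0.05/1.2000)·16.0000 = 0.6667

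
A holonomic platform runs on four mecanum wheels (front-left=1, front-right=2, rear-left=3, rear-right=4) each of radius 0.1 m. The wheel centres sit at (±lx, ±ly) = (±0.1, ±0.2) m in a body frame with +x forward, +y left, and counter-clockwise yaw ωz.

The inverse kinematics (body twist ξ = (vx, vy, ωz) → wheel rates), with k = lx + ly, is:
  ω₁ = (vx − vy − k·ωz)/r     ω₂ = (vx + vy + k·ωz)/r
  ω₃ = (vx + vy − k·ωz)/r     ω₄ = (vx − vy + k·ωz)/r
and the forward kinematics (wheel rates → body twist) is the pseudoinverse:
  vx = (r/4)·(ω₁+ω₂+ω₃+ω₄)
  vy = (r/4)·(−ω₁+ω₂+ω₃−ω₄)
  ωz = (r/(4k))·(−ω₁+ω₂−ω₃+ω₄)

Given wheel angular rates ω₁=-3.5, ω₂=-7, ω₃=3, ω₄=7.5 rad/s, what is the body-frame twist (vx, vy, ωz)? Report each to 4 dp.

(0.0000, -0.2000, 0.0833)

k = lx + ly = 0.1 + 0.2 = 0.3000
ω₁+ω₂+ω₃+ω₄ = 0.0000  →  vx = (0.1/4)·0.0000 = 0.0000
−ω₁+ω₂+ω₃−ω₄ = -8.0000  →  vy = (0.1/4)·-8.0000 = -0.2000
−ω₁+ω₂−ω₃+ω₄ = 1.0000  →  ωz = (0.1/1.2000)·1.0000 = 0.0833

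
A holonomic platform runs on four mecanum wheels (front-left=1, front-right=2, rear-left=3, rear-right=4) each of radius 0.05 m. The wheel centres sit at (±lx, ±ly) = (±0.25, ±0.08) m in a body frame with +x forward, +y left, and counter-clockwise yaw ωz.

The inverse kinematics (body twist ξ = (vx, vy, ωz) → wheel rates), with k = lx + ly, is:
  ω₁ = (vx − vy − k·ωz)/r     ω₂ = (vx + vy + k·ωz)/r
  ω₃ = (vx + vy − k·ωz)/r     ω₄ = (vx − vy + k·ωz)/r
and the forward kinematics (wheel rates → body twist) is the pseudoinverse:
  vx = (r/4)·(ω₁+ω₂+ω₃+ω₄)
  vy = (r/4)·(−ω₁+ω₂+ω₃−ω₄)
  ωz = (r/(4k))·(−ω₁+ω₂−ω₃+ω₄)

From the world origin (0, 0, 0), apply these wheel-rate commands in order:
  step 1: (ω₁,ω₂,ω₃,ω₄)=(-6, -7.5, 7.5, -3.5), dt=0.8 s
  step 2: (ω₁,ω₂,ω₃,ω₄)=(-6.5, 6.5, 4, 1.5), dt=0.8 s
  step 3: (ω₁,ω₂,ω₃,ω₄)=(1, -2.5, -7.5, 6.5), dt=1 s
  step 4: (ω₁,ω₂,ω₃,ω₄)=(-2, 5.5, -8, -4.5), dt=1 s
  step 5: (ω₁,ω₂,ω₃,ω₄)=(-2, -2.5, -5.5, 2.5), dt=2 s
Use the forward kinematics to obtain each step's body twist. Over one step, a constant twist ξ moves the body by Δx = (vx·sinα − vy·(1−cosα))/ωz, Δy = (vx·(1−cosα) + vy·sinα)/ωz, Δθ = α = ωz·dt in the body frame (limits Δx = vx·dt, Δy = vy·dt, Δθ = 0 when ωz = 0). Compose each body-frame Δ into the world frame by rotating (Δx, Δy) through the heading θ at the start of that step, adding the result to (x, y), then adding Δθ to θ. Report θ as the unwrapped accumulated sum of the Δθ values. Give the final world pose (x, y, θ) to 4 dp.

step 1: ξ=(vx,vy,ωz)=(-0.1188, 0.1188, -0.4735), dt=0.8 → body Δ=(-0.0750, 0.1105, -0.3788) → world pose (-0.0750, 0.1105, -0.3788)
step 2: ξ=(vx,vy,ωz)=(0.0688, 0.1938, 0.3977), dt=0.8 → body Δ=(0.0296, 0.1611, 0.3182) → world pose (0.0121, 0.2492, -0.0606)
step 3: ξ=(vx,vy,ωz)=(-0.0312, -0.2188, 0.3977), dt=1.0 → body Δ=(0.0125, -0.2192, 0.3977) → world pose (0.0113, 0.0297, 0.3371)
step 4: ξ=(vx,vy,ωz)=(-0.1125, 0.0500, 0.4167), dt=1.0 → body Δ=(-0.1195, 0.0255, 0.4167) → world pose (-0.1099, 0.0142, 0.7538)
step 5: ξ=(vx,vy,ωz)=(-0.0938, -0.1063, 0.2841), dt=2.0 → body Δ=(-0.1188, -0.2531, 0.5682) → world pose (-0.0233, -0.2516, 1.3220)

(-0.0233, -0.2516, 1.3220)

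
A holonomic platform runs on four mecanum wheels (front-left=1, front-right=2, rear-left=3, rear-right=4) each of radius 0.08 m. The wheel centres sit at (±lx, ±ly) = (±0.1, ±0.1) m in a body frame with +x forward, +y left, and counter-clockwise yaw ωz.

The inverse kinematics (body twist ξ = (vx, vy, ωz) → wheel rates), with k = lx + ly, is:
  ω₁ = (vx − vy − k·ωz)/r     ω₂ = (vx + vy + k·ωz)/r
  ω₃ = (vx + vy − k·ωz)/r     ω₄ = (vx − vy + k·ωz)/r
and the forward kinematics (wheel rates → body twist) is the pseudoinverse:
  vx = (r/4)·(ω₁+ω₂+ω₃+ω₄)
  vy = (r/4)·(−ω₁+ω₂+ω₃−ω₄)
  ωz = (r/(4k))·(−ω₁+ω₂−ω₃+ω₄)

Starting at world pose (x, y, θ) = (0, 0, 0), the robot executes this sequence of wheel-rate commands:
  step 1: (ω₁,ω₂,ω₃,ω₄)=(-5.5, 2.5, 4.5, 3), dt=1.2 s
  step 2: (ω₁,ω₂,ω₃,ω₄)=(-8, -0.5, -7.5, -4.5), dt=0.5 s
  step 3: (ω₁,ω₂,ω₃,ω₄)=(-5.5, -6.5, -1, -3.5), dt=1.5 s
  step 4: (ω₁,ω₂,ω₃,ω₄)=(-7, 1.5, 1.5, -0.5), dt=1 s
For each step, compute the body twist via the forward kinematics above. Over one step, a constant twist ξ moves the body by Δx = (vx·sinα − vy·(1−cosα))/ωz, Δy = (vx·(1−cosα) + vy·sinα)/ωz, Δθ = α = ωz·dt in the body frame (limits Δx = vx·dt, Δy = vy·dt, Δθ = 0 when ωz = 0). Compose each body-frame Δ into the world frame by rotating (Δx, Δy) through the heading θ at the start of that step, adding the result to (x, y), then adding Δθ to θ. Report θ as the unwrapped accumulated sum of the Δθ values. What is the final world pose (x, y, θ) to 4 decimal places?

step 1: ξ=(vx,vy,ωz)=(0.0900, 0.1900, 0.6500), dt=1.2 → body Δ=(0.0129, 0.2456, 0.7800) → world pose (0.0129, 0.2456, 0.7800)
step 2: ξ=(vx,vy,ωz)=(-0.4100, 0.0900, 1.0500), dt=0.5 → body Δ=(-0.2073, -0.0096, 0.5250) → world pose (-0.1277, 0.0930, 1.3050)
step 3: ξ=(vx,vy,ωz)=(-0.3300, 0.0300, -0.3500), dt=1.5 → body Δ=(-0.4610, 0.1699, -0.5250) → world pose (-0.4128, -0.3072, 0.7800)
step 4: ξ=(vx,vy,ωz)=(-0.0900, 0.2100, 0.6500), dt=1.0 → body Δ=(-0.1497, 0.1673, 0.6500) → world pose (-0.6368, -0.2935, 1.4300)

(-0.6368, -0.2935, 1.4300)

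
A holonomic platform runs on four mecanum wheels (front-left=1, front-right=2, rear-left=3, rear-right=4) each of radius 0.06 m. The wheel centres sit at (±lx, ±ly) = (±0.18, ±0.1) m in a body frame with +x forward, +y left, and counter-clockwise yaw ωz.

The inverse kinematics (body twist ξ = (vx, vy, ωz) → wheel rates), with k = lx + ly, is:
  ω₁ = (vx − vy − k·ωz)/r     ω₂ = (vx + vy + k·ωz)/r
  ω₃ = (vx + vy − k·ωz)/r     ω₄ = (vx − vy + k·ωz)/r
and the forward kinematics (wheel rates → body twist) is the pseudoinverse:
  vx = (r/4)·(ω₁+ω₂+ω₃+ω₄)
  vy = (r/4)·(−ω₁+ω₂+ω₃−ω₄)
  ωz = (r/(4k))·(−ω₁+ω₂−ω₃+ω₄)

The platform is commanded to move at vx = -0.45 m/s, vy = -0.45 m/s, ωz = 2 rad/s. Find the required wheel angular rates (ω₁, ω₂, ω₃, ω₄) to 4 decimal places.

(-9.3333, -5.6667, -24.3333, 9.3333)

k = lx + ly = 0.18 + 0.1 = 0.2800;  k·ωz = 0.2800·2 = 0.5600
ω₁ (FL) = (vx − vy − k·ωz)/r = -0.5600/0.06 = -9.3333
ω₂ (FR) = (vx + vy + k·ωz)/r = -0.3400/0.06 = -5.6667
ω₃ (RL) = (vx + vy − k·ωz)/r = -1.4600/0.06 = -24.3333
ω₄ (RR) = (vx − vy + k·ωz)/r = 0.5600/0.06 = 9.3333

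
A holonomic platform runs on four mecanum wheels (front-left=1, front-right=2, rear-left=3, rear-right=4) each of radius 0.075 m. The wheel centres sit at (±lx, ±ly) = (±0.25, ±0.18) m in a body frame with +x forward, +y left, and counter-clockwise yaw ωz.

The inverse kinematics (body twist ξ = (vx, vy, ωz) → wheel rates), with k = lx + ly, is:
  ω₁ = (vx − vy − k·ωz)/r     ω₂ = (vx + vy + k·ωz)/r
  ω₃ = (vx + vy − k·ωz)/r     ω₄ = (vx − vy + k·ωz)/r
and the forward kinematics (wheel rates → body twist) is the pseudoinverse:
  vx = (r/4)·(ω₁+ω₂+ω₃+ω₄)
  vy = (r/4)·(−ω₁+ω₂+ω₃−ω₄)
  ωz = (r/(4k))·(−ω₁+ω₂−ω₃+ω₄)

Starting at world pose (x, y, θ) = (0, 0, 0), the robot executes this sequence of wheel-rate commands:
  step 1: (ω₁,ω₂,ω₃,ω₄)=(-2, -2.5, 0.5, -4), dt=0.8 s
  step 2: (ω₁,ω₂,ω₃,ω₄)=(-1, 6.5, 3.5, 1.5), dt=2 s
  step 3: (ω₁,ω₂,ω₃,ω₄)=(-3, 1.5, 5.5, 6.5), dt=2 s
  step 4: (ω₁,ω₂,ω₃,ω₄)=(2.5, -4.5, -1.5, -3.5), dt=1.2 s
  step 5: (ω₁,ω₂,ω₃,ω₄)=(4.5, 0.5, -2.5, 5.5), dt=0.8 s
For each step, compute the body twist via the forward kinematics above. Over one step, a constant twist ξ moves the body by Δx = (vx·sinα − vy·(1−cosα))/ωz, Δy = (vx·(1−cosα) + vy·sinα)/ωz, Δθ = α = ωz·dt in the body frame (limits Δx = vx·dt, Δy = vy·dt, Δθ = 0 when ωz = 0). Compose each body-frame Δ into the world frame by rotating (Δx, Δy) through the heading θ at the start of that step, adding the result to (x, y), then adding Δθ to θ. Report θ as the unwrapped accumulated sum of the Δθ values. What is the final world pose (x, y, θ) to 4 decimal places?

step 1: ξ=(vx,vy,ωz)=(-0.1500, 0.0750, -0.2180), dt=0.8 → body Δ=(-0.1142, 0.0701, -0.1744) → world pose (-0.1142, 0.0701, -0.1744)
step 2: ξ=(vx,vy,ωz)=(0.1969, 0.1781, 0.2398), dt=2.0 → body Δ=(0.2950, 0.4354, 0.4797) → world pose (0.2519, 0.4477, 0.3052)
step 3: ξ=(vx,vy,ωz)=(0.1969, 0.0656, 0.2398), dt=2.0 → body Δ=(0.3479, 0.2189, 0.4797) → world pose (0.5180, 0.7611, 0.7849)
step 4: ξ=(vx,vy,ωz)=(-0.1312, -0.0937, -0.3924), dt=1.2 → body Δ=(-0.1777, -0.0720, -0.4709) → world pose (0.4431, 0.5845, 0.3140)
step 5: ξ=(vx,vy,ωz)=(0.1500, -0.2250, 0.1744), dt=0.8 → body Δ=(0.1321, -0.1711, 0.1395) → world pose (0.6216, 0.4626, 0.4535)

(0.6216, 0.4626, 0.4535)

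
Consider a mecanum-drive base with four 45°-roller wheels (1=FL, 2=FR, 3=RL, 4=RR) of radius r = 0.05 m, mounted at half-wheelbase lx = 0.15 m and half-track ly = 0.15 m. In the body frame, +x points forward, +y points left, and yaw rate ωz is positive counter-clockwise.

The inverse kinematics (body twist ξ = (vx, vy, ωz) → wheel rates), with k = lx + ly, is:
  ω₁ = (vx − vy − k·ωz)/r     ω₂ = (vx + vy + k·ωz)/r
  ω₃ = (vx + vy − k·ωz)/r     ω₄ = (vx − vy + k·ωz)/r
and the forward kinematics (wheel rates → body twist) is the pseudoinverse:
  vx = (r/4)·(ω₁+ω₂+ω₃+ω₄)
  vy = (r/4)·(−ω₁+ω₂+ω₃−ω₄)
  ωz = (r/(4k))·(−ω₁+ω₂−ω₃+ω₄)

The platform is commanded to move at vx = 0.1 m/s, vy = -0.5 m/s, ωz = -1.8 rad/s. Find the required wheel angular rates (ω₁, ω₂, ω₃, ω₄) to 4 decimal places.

k = lx + ly = 0.15 + 0.15 = 0.3000;  k·ωz = 0.3000·-1.8 = -0.5400
ω₁ (FL) = (vx − vy − k·ωz)/r = 1.1400/0.05 = 22.8000
ω₂ (FR) = (vx + vy + k·ωz)/r = -0.9400/0.05 = -18.8000
ω₃ (RL) = (vx + vy − k·ωz)/r = 0.1400/0.05 = 2.8000
ω₄ (RR) = (vx − vy + k·ωz)/r = 0.0600/0.05 = 1.2000

(22.8000, -18.8000, 2.8000, 1.2000)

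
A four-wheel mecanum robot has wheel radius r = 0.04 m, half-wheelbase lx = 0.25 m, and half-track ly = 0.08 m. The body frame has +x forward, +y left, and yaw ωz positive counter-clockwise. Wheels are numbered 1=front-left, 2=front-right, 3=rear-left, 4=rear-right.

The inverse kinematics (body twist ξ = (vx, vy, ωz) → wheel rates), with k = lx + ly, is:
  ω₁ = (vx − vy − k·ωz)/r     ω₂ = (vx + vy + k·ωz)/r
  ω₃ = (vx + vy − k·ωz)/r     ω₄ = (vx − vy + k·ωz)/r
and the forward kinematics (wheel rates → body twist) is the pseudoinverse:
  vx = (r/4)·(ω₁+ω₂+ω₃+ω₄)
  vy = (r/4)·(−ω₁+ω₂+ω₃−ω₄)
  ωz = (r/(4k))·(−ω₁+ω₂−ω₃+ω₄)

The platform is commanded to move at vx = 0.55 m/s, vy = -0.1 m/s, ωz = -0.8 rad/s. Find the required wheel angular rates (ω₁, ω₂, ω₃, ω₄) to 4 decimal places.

k = lx + ly = 0.25 + 0.08 = 0.3300;  k·ωz = 0.3300·-0.8 = -0.2640
ω₁ (FL) = (vx − vy − k·ωz)/r = 0.9140/0.04 = 22.8500
ω₂ (FR) = (vx + vy + k·ωz)/r = 0.1860/0.04 = 4.6500
ω₃ (RL) = (vx + vy − k·ωz)/r = 0.7140/0.04 = 17.8500
ω₄ (RR) = (vx − vy + k·ωz)/r = 0.3860/0.04 = 9.6500

(22.8500, 4.6500, 17.8500, 9.6500)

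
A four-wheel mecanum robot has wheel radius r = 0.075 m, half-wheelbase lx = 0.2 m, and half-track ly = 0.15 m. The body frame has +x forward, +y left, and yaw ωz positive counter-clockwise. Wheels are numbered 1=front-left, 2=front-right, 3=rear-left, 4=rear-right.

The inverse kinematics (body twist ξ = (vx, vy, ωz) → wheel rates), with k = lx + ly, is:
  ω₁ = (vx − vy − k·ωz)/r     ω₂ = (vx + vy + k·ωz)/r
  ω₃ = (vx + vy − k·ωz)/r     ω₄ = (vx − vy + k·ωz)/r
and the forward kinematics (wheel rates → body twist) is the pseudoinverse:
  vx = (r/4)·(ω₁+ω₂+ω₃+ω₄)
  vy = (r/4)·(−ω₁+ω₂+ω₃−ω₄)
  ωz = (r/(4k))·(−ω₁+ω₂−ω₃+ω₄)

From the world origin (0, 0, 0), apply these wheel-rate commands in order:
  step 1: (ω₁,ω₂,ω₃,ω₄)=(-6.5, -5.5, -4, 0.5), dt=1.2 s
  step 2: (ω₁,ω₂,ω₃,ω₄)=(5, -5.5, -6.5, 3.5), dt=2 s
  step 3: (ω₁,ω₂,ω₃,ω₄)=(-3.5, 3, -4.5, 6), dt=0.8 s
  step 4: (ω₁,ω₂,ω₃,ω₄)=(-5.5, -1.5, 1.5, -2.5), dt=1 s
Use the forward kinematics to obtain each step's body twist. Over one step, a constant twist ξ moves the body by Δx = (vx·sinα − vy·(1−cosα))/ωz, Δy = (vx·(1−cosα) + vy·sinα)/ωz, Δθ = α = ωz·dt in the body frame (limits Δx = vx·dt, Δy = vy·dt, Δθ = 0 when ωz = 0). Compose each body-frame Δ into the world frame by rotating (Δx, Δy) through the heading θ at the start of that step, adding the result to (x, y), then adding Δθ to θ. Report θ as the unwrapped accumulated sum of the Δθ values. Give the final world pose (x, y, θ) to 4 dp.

(-0.3635, -0.9965, 1.0286)

step 1: ξ=(vx,vy,ωz)=(-0.2906, -0.0656, 0.2946), dt=1.2 → body Δ=(-0.3278, -0.1381, 0.3536) → world pose (-0.3278, -0.1381, 0.3536)
step 2: ξ=(vx,vy,ωz)=(-0.0656, -0.3844, -0.0268), dt=2.0 → body Δ=(-0.1518, -0.7649, -0.0536) → world pose (-0.2053, -0.9082, 0.3000)
step 3: ξ=(vx,vy,ωz)=(0.0187, -0.0750, 0.9107), dt=0.8 → body Δ=(0.0346, -0.0496, 0.7286) → world pose (-0.1576, -0.9454, 1.0286)
step 4: ξ=(vx,vy,ωz)=(-0.1500, 0.1500, 0.0000), dt=1.0 → body Δ=(-0.1500, 0.1500, 0.0000) → world pose (-0.3635, -0.9965, 1.0286)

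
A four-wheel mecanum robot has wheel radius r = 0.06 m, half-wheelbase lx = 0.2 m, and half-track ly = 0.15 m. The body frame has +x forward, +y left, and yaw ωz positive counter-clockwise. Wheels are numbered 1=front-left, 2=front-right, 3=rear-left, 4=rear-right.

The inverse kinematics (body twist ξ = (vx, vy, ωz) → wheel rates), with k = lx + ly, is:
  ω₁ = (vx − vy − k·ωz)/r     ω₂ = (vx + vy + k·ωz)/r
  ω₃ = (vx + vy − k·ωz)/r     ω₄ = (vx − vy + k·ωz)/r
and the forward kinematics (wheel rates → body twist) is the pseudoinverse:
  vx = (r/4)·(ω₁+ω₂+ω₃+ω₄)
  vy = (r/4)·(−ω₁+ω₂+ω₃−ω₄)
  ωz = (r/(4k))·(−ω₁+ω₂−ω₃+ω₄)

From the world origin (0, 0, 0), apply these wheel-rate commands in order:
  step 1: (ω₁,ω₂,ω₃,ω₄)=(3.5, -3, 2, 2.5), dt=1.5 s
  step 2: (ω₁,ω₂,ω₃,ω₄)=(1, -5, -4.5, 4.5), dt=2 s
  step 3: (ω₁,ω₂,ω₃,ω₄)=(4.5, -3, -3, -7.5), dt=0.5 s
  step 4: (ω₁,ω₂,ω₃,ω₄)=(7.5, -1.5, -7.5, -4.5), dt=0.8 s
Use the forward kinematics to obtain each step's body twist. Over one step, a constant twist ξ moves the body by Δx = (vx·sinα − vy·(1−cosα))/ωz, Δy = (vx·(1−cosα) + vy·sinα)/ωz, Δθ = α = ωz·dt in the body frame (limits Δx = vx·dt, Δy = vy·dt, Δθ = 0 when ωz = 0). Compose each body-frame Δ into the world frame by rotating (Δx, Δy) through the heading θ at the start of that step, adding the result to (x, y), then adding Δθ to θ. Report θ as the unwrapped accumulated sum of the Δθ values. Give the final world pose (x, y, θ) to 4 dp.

(-0.3519, -0.6764, -0.5914)

step 1: ξ=(vx,vy,ωz)=(0.0750, -0.1050, -0.2571), dt=1.5 → body Δ=(0.0797, -0.1751, -0.3857) → world pose (0.0797, -0.1751, -0.3857)
step 2: ξ=(vx,vy,ωz)=(-0.0600, -0.2250, 0.1286), dt=2.0 → body Δ=(-0.0611, -0.4604, 0.2571) → world pose (-0.1501, -0.5786, -0.1286)
step 3: ξ=(vx,vy,ωz)=(-0.1350, -0.0450, -0.5143), dt=0.5 → body Δ=(-0.0696, -0.0136, -0.2571) → world pose (-0.2209, -0.5832, -0.3857)
step 4: ξ=(vx,vy,ωz)=(-0.0900, -0.1800, -0.2571), dt=0.8 → body Δ=(-0.0863, -0.1356, -0.2057) → world pose (-0.3519, -0.6764, -0.5914)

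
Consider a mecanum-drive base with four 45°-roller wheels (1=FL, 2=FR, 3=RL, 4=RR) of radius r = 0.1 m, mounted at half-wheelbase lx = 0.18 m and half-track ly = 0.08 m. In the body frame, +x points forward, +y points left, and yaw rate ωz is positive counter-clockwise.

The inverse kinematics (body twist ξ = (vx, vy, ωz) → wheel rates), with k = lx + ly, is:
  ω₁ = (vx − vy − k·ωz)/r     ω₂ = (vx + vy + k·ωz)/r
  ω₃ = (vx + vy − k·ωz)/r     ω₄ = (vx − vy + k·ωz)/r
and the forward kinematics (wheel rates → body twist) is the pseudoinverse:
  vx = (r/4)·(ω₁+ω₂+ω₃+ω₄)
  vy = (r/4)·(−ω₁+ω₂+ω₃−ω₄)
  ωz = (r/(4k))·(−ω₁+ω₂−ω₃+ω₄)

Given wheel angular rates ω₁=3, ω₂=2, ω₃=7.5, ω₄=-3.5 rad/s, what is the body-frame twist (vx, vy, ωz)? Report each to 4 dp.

k = lx + ly = 0.18 + 0.08 = 0.2600
ω₁+ω₂+ω₃+ω₄ = 9.0000  →  vx = (0.1/4)·9.0000 = 0.2250
−ω₁+ω₂+ω₃−ω₄ = 10.0000  →  vy = (0.1/4)·10.0000 = 0.2500
−ω₁+ω₂−ω₃+ω₄ = -12.0000  →  ωz = (0.1/1.0400)·-12.0000 = -1.1538

(0.2250, 0.2500, -1.1538)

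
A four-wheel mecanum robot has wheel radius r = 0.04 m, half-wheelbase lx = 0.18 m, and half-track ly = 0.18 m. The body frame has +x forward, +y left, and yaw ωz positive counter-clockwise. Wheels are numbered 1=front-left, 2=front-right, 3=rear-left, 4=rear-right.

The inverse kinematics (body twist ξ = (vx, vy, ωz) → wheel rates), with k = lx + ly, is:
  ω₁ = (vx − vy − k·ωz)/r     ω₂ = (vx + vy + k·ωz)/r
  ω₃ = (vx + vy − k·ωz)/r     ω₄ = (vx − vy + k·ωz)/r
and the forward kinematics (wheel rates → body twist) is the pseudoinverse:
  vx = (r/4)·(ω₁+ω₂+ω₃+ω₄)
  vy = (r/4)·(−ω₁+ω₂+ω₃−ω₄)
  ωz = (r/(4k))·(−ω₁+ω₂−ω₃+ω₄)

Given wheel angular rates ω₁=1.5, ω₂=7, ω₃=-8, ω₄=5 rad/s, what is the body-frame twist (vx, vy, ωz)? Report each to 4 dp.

k = lx + ly = 0.18 + 0.18 = 0.3600
ω₁+ω₂+ω₃+ω₄ = 5.5000  →  vx = (0.04/4)·5.5000 = 0.0550
−ω₁+ω₂+ω₃−ω₄ = -7.5000  →  vy = (0.04/4)·-7.5000 = -0.0750
−ω₁+ω₂−ω₃+ω₄ = 18.5000  →  ωz = (0.04/1.4400)·18.5000 = 0.5139

(0.0550, -0.0750, 0.5139)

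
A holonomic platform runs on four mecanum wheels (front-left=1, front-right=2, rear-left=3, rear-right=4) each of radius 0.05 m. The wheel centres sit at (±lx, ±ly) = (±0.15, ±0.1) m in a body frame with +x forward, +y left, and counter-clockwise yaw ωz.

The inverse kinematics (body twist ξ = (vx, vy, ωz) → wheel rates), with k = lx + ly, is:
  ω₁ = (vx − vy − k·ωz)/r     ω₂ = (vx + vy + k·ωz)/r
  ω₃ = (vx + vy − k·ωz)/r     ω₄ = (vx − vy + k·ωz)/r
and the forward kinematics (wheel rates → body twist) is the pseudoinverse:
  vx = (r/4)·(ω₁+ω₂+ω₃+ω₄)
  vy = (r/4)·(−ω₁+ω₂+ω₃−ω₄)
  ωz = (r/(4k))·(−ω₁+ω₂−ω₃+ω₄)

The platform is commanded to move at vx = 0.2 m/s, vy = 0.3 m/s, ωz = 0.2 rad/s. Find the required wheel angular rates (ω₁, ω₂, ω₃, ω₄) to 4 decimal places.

(-3.0000, 11.0000, 9.0000, -1.0000)

k = lx + ly = 0.15 + 0.1 = 0.2500;  k·ωz = 0.2500·0.2 = 0.0500
ω₁ (FL) = (vx − vy − k·ωz)/r = -0.1500/0.05 = -3.0000
ω₂ (FR) = (vx + vy + k·ωz)/r = 0.5500/0.05 = 11.0000
ω₃ (RL) = (vx + vy − k·ωz)/r = 0.4500/0.05 = 9.0000
ω₄ (RR) = (vx − vy + k·ωz)/r = -0.0500/0.05 = -1.0000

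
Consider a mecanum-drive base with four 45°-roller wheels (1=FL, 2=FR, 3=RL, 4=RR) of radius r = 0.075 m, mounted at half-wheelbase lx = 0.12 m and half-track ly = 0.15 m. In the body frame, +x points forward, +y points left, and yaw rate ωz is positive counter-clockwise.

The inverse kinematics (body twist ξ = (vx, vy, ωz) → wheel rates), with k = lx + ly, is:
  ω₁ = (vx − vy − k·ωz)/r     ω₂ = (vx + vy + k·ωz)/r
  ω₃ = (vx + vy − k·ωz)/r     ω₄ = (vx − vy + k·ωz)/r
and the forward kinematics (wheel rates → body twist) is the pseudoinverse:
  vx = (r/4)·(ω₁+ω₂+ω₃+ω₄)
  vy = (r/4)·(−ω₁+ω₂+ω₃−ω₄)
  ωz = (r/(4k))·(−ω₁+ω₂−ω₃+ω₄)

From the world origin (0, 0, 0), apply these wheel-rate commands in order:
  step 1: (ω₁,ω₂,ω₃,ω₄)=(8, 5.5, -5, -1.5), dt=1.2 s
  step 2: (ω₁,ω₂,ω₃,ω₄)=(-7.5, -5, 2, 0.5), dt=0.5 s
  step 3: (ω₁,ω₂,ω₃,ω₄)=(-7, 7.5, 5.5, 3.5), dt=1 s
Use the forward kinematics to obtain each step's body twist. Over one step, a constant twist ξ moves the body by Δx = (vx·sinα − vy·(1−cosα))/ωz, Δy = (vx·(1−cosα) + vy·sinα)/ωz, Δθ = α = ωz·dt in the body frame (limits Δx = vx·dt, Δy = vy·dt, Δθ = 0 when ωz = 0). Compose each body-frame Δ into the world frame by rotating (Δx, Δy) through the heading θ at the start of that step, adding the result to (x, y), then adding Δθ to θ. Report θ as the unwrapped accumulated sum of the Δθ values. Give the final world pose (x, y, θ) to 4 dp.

step 1: ξ=(vx,vy,ωz)=(0.1312, -0.1125, 0.0694), dt=1.2 → body Δ=(0.1629, -0.1283, 0.0833) → world pose (0.1629, -0.1283, 0.0833)
step 2: ξ=(vx,vy,ωz)=(-0.1875, 0.0750, 0.0694), dt=0.5 → body Δ=(-0.0944, 0.0359, 0.0347) → world pose (0.0659, -0.1004, 0.1181)
step 3: ξ=(vx,vy,ωz)=(0.1781, 0.3094, 0.8681), dt=1.0 → body Δ=(0.0305, 0.3445, 0.8681) → world pose (0.0556, 0.2453, 0.9861)

(0.0556, 0.2453, 0.9861)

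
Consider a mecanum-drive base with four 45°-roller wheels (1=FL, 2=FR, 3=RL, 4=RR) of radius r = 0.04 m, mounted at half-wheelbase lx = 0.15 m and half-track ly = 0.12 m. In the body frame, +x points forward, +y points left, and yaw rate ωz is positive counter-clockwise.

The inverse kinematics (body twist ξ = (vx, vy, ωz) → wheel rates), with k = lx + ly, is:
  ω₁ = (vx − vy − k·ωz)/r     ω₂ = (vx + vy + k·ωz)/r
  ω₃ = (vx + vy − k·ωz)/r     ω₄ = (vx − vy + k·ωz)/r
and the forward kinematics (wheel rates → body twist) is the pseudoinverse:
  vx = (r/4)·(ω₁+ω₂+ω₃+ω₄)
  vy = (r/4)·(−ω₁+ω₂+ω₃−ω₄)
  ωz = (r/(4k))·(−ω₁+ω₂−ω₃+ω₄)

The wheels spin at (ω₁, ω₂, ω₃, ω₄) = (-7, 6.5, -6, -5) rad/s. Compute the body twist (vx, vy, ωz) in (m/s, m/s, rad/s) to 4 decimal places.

(-0.1150, 0.1250, 0.5370)

k = lx + ly = 0.15 + 0.12 = 0.2700
ω₁+ω₂+ω₃+ω₄ = -11.5000  →  vx = (0.04/4)·-11.5000 = -0.1150
−ω₁+ω₂+ω₃−ω₄ = 12.5000  →  vy = (0.04/4)·12.5000 = 0.1250
−ω₁+ω₂−ω₃+ω₄ = 14.5000  →  ωz = (0.04/1.0800)·14.5000 = 0.5370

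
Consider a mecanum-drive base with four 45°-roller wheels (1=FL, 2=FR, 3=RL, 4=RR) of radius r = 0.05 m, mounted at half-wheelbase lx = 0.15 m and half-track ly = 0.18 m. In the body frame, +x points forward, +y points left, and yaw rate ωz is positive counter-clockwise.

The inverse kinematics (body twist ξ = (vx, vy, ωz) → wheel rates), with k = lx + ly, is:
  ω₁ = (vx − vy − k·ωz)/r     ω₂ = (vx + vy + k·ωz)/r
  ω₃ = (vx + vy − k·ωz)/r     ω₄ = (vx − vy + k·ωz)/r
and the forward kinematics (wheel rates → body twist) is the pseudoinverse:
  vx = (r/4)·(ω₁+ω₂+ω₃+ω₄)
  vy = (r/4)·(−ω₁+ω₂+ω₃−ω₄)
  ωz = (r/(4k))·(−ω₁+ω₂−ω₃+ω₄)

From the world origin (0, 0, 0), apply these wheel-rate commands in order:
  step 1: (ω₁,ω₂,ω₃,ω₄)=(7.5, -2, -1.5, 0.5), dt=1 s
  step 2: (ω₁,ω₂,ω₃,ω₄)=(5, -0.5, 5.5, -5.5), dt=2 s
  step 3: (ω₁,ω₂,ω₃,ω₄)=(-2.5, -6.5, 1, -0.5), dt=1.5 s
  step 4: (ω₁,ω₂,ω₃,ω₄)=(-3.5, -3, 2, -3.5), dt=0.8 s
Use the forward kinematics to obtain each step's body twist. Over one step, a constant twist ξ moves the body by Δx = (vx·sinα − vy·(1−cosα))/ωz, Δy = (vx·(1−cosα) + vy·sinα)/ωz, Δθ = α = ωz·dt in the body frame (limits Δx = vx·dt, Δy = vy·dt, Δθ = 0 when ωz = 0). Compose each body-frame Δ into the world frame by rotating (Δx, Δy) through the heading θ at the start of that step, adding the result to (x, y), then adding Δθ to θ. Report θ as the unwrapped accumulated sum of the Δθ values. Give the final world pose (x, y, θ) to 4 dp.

(0.2579, 0.0638, -1.9981)

step 1: ξ=(vx,vy,ωz)=(0.0562, -0.1438, -0.2841), dt=1.0 → body Δ=(0.0352, -0.1498, -0.2841) → world pose (0.0352, -0.1498, -0.2841)
step 2: ξ=(vx,vy,ωz)=(0.0563, 0.0688, -0.6250), dt=2.0 → body Δ=(0.1607, 0.0428, -1.2500) → world pose (0.2015, -0.1538, -1.5341)
step 3: ξ=(vx,vy,ωz)=(-0.1062, -0.0312, -0.2083), dt=1.5 → body Δ=(-0.1641, -0.0214, -0.3125) → world pose (0.1741, 0.0094, -1.8466)
step 4: ξ=(vx,vy,ωz)=(-0.1000, 0.0750, -0.1894), dt=0.8 → body Δ=(-0.0752, 0.0658, -0.1515) → world pose (0.2579, 0.0638, -1.9981)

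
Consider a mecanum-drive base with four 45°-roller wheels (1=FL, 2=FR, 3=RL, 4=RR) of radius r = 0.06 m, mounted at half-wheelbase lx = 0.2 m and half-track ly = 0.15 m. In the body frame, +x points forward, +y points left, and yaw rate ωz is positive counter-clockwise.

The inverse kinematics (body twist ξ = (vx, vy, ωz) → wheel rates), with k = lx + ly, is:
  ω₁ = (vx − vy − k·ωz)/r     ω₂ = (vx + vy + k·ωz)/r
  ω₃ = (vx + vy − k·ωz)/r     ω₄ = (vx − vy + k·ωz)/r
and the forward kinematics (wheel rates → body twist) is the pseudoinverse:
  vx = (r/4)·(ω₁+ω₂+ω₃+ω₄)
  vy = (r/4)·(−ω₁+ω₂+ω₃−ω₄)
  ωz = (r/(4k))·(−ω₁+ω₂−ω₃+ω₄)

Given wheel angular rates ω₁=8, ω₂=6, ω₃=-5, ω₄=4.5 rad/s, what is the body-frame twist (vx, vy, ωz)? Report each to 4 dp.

k = lx + ly = 0.2 + 0.15 = 0.3500
ω₁+ω₂+ω₃+ω₄ = 13.5000  →  vx = (0.06/4)·13.5000 = 0.2025
−ω₁+ω₂+ω₃−ω₄ = -11.5000  →  vy = (0.06/4)·-11.5000 = -0.1725
−ω₁+ω₂−ω₃+ω₄ = 7.5000  →  ωz = (0.06/1.4000)·7.5000 = 0.3214

(0.2025, -0.1725, 0.3214)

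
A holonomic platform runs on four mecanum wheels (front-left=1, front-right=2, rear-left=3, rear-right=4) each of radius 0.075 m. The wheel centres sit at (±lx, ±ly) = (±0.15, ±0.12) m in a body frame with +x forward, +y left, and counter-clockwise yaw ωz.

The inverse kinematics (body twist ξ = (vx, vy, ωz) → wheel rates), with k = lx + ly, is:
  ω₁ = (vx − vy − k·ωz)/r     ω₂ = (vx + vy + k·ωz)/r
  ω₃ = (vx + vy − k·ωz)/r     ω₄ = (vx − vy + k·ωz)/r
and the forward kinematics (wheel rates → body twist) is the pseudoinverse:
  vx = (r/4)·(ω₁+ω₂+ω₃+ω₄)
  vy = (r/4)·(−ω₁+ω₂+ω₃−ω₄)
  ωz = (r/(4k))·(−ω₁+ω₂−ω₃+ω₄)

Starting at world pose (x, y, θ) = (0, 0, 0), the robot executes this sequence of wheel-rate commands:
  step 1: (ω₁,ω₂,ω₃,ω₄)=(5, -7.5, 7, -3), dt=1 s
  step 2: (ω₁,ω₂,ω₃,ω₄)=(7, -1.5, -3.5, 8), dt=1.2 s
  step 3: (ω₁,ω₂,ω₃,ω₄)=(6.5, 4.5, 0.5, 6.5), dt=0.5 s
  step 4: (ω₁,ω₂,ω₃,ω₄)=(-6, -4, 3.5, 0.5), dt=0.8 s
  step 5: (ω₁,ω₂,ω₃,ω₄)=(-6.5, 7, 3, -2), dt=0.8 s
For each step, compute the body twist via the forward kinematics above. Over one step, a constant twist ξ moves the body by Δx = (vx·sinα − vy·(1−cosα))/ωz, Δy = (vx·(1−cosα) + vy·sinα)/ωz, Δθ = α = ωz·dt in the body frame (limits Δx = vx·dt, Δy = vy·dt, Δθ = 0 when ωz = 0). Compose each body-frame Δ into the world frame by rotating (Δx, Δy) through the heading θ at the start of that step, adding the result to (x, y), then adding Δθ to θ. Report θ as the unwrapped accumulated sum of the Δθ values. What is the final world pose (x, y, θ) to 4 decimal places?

step 1: ξ=(vx,vy,ωz)=(0.0281, -0.0469, -1.5625), dt=1.0 → body Δ=(-0.0118, -0.0478, -1.5625) → world pose (-0.0118, -0.0478, -1.5625)
step 2: ξ=(vx,vy,ωz)=(0.1875, -0.3750, 0.2083), dt=1.2 → body Δ=(0.2786, -0.4173, 0.2500) → world pose (-0.4268, -0.3299, -1.3125)
step 3: ξ=(vx,vy,ωz)=(0.3375, -0.1500, 0.2778), dt=0.5 → body Δ=(0.1734, -0.0631, 0.1389) → world pose (-0.4434, -0.5137, -1.1736)
step 4: ξ=(vx,vy,ωz)=(-0.1125, 0.0938, -0.0694), dt=0.8 → body Δ=(-0.0879, 0.0775, -0.0556) → world pose (-0.4060, -0.4027, -1.2292)
step 5: ξ=(vx,vy,ωz)=(0.0281, 0.3469, 0.5903), dt=0.8 → body Δ=(-0.0426, 0.2725, 0.4722) → world pose (-0.1635, -0.2712, -0.7569)

(-0.1635, -0.2712, -0.7569)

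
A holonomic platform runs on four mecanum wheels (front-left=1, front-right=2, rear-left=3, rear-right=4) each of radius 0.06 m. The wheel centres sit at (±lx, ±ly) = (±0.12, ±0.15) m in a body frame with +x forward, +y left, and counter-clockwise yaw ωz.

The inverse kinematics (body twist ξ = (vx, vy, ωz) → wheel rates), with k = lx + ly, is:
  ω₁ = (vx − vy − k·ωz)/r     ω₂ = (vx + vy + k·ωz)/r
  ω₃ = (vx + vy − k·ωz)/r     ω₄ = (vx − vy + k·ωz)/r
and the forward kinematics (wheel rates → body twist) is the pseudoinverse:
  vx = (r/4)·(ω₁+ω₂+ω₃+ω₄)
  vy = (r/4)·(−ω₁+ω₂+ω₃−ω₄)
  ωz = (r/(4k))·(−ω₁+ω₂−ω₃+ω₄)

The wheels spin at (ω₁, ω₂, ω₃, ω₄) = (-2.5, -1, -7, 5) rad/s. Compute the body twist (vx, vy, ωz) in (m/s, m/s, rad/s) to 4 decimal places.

(-0.0825, -0.1575, 0.7500)

k = lx + ly = 0.12 + 0.15 = 0.2700
ω₁+ω₂+ω₃+ω₄ = -5.5000  →  vx = (0.06/4)·-5.5000 = -0.0825
−ω₁+ω₂+ω₃−ω₄ = -10.5000  →  vy = (0.06/4)·-10.5000 = -0.1575
−ω₁+ω₂−ω₃+ω₄ = 13.5000  →  ωz = (0.06/1.0800)·13.5000 = 0.7500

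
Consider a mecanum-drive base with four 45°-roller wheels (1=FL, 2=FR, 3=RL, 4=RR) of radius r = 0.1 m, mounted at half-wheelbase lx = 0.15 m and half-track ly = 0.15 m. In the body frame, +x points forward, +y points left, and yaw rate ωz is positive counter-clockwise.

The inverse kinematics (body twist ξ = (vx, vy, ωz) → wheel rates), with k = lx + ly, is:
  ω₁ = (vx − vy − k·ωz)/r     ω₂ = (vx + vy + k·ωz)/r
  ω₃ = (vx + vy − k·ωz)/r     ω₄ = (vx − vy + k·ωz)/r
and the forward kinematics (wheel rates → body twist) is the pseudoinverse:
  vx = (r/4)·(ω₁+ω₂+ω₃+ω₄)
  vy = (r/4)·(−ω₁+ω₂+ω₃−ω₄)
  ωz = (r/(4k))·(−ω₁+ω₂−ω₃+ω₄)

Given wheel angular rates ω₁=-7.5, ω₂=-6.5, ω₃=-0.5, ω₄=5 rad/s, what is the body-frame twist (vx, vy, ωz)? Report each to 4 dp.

(-0.2375, -0.1125, 0.5417)

k = lx + ly = 0.15 + 0.15 = 0.3000
ω₁+ω₂+ω₃+ω₄ = -9.5000  →  vx = (0.1/4)·-9.5000 = -0.2375
−ω₁+ω₂+ω₃−ω₄ = -4.5000  →  vy = (0.1/4)·-4.5000 = -0.1125
−ω₁+ω₂−ω₃+ω₄ = 6.5000  →  ωz = (0.1/1.2000)·6.5000 = 0.5417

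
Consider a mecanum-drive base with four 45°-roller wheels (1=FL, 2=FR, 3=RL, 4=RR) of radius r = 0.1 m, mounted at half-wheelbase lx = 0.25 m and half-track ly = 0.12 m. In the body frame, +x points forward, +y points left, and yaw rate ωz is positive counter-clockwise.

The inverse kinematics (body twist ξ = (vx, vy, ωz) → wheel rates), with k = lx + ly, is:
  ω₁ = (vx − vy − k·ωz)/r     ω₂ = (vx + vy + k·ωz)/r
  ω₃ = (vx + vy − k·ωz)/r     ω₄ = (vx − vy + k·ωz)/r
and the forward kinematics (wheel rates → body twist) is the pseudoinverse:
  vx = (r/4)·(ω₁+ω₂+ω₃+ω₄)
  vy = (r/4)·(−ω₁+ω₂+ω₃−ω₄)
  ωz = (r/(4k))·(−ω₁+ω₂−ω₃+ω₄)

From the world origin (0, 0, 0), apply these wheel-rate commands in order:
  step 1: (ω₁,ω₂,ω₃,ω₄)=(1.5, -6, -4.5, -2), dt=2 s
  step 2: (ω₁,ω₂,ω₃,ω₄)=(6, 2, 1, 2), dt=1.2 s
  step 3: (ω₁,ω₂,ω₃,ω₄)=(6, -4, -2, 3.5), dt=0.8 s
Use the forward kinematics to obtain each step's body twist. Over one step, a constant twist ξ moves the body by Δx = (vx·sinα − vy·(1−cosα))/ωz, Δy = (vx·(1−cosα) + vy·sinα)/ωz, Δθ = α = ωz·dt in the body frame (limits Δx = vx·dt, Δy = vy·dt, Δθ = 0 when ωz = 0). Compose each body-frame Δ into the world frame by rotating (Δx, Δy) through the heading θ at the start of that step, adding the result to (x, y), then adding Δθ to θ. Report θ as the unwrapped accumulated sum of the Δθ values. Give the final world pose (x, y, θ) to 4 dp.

step 1: ξ=(vx,vy,ωz)=(-0.2750, -0.2500, -0.3378), dt=2.0 → body Δ=(-0.6717, -0.2840, -0.6757) → world pose (-0.6717, -0.2840, -0.6757)
step 2: ξ=(vx,vy,ωz)=(0.2750, -0.1250, -0.2027), dt=1.2 → body Δ=(0.3086, -0.1885, -0.2432) → world pose (-0.5488, -0.6240, -0.9189)
step 3: ξ=(vx,vy,ωz)=(0.0875, -0.3875, -0.3041), dt=0.8 → body Δ=(0.0318, -0.3154, -0.2432) → world pose (-0.7802, -0.8407, -1.1622)

(-0.7802, -0.8407, -1.1622)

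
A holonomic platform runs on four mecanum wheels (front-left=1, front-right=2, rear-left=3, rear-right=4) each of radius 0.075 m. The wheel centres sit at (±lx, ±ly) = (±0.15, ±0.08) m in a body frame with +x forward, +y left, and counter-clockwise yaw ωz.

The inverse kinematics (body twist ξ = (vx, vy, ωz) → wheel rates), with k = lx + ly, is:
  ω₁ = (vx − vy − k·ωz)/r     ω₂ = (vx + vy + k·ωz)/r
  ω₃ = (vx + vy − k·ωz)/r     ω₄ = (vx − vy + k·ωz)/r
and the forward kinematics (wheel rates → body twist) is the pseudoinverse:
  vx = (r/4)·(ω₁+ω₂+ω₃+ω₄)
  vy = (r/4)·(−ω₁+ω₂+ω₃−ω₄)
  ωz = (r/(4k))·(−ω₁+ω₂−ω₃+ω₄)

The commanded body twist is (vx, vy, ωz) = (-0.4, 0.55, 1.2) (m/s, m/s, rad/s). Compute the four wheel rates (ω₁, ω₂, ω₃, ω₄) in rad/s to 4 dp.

k = lx + ly = 0.15 + 0.08 = 0.2300;  k·ωz = 0.2300·1.2 = 0.2760
ω₁ (FL) = (vx − vy − k·ωz)/r = -1.2260/0.075 = -16.3467
ω₂ (FR) = (vx + vy + k·ωz)/r = 0.4260/0.075 = 5.6800
ω₃ (RL) = (vx + vy − k·ωz)/r = -0.1260/0.075 = -1.6800
ω₄ (RR) = (vx − vy + k·ωz)/r = -0.6740/0.075 = -8.9867

(-16.3467, 5.6800, -1.6800, -8.9867)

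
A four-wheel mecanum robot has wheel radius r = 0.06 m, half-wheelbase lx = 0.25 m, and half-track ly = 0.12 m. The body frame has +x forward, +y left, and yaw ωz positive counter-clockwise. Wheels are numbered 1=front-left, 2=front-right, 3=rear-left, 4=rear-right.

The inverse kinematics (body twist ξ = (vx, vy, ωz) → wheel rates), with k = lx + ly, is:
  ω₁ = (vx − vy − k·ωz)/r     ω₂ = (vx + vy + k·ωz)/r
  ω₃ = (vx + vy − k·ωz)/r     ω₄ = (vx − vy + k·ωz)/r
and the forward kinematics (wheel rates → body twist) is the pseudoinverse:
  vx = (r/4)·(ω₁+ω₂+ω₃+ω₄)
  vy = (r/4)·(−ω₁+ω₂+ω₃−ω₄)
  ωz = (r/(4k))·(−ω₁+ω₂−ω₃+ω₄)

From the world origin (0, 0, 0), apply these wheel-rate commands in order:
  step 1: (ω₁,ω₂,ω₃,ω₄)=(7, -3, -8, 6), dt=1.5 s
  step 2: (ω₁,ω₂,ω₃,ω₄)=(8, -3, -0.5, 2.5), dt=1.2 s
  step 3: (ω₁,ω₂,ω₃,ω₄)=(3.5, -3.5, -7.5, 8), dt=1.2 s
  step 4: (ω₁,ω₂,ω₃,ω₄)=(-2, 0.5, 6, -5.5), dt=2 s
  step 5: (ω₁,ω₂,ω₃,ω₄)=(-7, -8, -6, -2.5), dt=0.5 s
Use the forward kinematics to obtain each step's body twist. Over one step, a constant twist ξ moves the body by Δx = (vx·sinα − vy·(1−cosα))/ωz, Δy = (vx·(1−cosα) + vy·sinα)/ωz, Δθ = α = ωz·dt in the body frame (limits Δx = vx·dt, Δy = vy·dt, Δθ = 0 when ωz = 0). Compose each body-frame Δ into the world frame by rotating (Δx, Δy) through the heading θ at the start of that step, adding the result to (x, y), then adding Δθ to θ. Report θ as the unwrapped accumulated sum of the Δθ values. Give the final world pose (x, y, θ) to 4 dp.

(0.1172, -0.7185, -0.4115)

step 1: ξ=(vx,vy,ωz)=(0.0300, -0.3600, 0.1622), dt=1.5 → body Δ=(0.1099, -0.5292, 0.2432) → world pose (0.1099, -0.5292, 0.2432)
step 2: ξ=(vx,vy,ωz)=(0.1050, -0.2100, -0.3243), dt=1.2 → body Δ=(0.0744, -0.2699, -0.3892) → world pose (0.2471, -0.7733, -0.1459)
step 3: ξ=(vx,vy,ωz)=(0.0075, -0.3375, 0.3446), dt=1.2 → body Δ=(0.0913, -0.3917, 0.4135) → world pose (0.2805, -1.1741, 0.2676)
step 4: ξ=(vx,vy,ωz)=(-0.0150, 0.2100, -0.3649), dt=2.0 → body Δ=(0.1192, 0.3942, -0.7297) → world pose (0.2912, -0.7625, -0.4622)
step 5: ξ=(vx,vy,ωz)=(-0.3525, -0.0675, 0.1014), dt=0.5 → body Δ=(-0.1753, -0.0382, 0.0507) → world pose (0.1172, -0.7185, -0.4115)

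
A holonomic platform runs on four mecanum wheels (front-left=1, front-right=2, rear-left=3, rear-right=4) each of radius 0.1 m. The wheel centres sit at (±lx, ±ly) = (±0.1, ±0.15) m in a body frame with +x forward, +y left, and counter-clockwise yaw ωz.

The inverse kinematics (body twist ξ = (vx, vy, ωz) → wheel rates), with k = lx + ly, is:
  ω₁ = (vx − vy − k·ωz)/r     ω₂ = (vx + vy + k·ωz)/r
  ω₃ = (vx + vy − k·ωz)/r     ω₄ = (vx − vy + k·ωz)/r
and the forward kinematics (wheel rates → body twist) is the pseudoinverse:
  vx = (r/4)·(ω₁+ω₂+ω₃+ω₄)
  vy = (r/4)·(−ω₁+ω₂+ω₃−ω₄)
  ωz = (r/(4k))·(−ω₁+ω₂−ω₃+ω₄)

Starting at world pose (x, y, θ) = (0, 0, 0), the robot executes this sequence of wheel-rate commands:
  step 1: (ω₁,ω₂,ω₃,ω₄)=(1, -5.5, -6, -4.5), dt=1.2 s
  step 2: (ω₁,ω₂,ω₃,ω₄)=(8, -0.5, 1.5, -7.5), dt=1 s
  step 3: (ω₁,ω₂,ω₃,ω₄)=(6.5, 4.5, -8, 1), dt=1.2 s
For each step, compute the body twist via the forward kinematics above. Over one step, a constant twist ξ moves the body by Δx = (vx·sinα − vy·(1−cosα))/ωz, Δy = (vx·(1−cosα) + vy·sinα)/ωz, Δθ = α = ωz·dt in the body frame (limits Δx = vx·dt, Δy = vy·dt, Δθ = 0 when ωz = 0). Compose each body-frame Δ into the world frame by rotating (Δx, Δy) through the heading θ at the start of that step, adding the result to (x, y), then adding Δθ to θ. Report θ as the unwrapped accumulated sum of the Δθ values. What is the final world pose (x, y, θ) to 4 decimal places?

(-0.8202, -0.1230, -1.5100)

step 1: ξ=(vx,vy,ωz)=(-0.3750, -0.2000, -0.5000), dt=1.2 → body Δ=(-0.4933, -0.0949, -0.6000) → world pose (-0.4933, -0.0949, -0.6000)
step 2: ξ=(vx,vy,ωz)=(0.0375, 0.0125, -1.7500), dt=1.0 → body Δ=(0.0295, -0.0182, -1.7500) → world pose (-0.4793, -0.1266, -2.3500)
step 3: ξ=(vx,vy,ωz)=(0.1000, -0.2750, 0.7000), dt=1.2 → body Δ=(0.2370, -0.2450, 0.8400) → world pose (-0.8202, -0.1230, -1.5100)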